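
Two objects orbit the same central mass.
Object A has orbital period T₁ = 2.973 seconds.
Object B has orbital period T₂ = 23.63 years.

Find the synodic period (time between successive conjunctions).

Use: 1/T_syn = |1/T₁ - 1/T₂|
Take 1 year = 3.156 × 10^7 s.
T₁ = 2.973 seconds
T₂ = 23.63 years = 7.45763 × 10^8 s
1/T₁ = 0.336361 s⁻¹
1/T₂ = 1.34091 × 10^-9 s⁻¹
|1/T₁ − 1/T₂| = 0.336361 s⁻¹
T_syn = 1 / |1/T₁ − 1/T₂| = 2.973 s ≈ 2.973 seconds

Final answer: T_syn = 2.973 seconds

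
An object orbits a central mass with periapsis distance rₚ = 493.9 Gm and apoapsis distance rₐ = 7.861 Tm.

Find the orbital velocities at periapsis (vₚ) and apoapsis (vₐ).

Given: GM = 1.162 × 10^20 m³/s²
rₚ = 493.9 Gm = 4.939 × 10^11 m
rₐ = 7.861 Tm = 7.861 × 10^12 m
GM = 1.162 × 10^20 m³/s²
a = (rₚ + rₐ)/2 = 4.17745 × 10^12 m
Vis-viva: v² = GM (2/r − 1/a)
vₚ² = 1.162 × 10^20 × (4.0494 × 10^-12 − 2.3938 × 10^-13) = 4.42725 × 10^8 m²/s²
vₚ = 21041 m/s ≈ 21.04 km/s
vₐ² = 1.162 × 10^20 × (2.54421 × 10^-13 − 2.3938 × 10^-13) = 1.74766 × 10^6 m²/s²
vₐ = 1321.99 m/s ≈ 1.322 km/s

Final answer: vₚ = 21.04 km/s, vₐ = 1.322 km/s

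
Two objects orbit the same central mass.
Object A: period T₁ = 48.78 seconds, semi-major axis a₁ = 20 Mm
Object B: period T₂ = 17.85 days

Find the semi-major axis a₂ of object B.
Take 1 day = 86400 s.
T₁ = 48.78 seconds
T₂ = 17.85 days = 1.54224 × 10^6 s
a₁ = 20 Mm = 2 × 10^7 m
Kepler's third law: (T₂/T₁)² = (a₂/a₁)³  ⇒  a₂ = a₁ (T₂/T₁)^(2/3)
T₂/T₁ = 31616.2
(T₂/T₁)^(2/3) = 999.862
a₂ = 2 × 10^7 m × 999.862 = 1.99972 × 10^10 m ≈ 20 Gm

Final answer: a₂ = 20 Gm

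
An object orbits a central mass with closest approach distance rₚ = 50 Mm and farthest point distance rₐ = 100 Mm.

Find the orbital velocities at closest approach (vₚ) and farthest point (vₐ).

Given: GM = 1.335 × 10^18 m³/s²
rₚ = 50 Mm = 5 × 10^7 m
rₐ = 100 Mm = 1 × 10^8 m
GM = 1.335 × 10^18 m³/s²
a = (rₚ + rₐ)/2 = 7.5 × 10^7 m
Vis-viva: v² = GM (2/r − 1/a)
vₚ² = 1.335 × 10^18 × (4 × 10^-8 − 1.33333 × 10^-8) = 3.56 × 10^10 m²/s²
vₚ = 188680 m/s ≈ 188.7 km/s
vₐ² = 1.335 × 10^18 × (2 × 10^-8 − 1.33333 × 10^-8) = 8.9 × 10^9 m²/s²
vₐ = 94339.8 m/s ≈ 94.34 km/s

Final answer: vₚ = 188.7 km/s, vₐ = 94.34 km/s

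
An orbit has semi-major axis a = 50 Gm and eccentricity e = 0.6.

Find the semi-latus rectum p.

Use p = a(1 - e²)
a = 50 Gm = 5 × 10^10 m
e = 0.6,  e² = 0.36,  1 − e² = 0.64
p = a(1 − e²) = 5 × 10^10 m × 0.64 = 3.2 × 10^10 m ≈ 32 Gm

Final answer: p = 32 Gm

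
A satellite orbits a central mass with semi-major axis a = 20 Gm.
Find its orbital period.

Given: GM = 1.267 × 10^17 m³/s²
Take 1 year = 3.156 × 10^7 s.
a = 20 Gm = 2 × 10^10 m
GM = 1.267 × 10^17 m³/s²
a³ = 8 × 10^30 m³
T = 2π √(a³/GM) = 2π √((8 × 10^30) / (1.267 × 10^17)) = 2π × 7.94615 × 10^6 s
T = 4.99271 × 10^7 s ≈ 1.582 years

Final answer: 1.582 years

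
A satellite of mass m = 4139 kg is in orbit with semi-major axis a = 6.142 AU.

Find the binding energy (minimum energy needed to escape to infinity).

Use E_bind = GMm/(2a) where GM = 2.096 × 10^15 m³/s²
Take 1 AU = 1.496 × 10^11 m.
a = 6.142 AU = 9.18843 × 10^11 m
GM = 2.096 × 10^15 m³/s²
m = 4139 kg
GMm = 2.096 × 10^15 × 4139 = 8.67534 × 10^18 m³·kg/s²
2a = 1.83769 × 10^12 m
E_bind = GMm/(2a) = 4.7208 × 10^6 J ≈ 4.721 MJ

Final answer: 4.721 MJ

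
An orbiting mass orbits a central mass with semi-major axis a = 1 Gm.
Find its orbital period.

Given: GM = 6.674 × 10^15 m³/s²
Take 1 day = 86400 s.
a = 1 Gm = 1 × 10^9 m
GM = 6.674 × 10^15 m³/s²
a³ = 1 × 10^27 m³
T = 2π √(a³/GM) = 2π √((1 × 10^27) / (6.674 × 10^15)) = 2π × 387085 s
T = 2.43213 × 10^6 s ≈ 28.15 days

Final answer: 28.15 days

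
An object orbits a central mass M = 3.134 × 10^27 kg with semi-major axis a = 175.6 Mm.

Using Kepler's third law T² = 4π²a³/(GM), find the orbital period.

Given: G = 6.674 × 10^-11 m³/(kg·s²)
M = 3.134 × 10^27 kg
GM = G × M = 6.674 × 10^-11 × 3.134 × 10^27 = 2.09163 × 10^17 m³/s²
a = 175.6 Mm = 1.756 × 10^8 m
a³ = 5.41469 × 10^24 m³
T = 2π √(a³/GM) = 2π √((5.41469 × 10^24) / (2.09163 × 10^17)) = 2π × 5087.97 s
T = 31968.6 s ≈ 8.88 hours

Final answer: 8.88 hours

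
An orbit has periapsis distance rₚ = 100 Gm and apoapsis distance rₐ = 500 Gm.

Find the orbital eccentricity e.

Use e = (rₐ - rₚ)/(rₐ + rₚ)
rₚ = 100 Gm = 1 × 10^11 m
rₐ = 500 Gm = 5 × 10^11 m
rₐ − rₚ = 4 × 10^11 m
rₐ + rₚ = 6 × 10^11 m
e = (rₐ − rₚ)/(rₐ + rₚ) = 0.666667

Final answer: e = 0.6667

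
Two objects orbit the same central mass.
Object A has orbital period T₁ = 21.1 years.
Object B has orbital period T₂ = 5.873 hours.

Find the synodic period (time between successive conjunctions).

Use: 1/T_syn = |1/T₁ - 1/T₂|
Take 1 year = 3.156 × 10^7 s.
T₁ = 21.1 years = 6.65916 × 10^8 s
T₂ = 5.873 hours = 21142.8 s
1/T₁ = 1.50169 × 10^-9 s⁻¹
1/T₂ = 4.72974 × 10^-5 s⁻¹
|1/T₁ − 1/T₂| = 4.72959 × 10^-5 s⁻¹
T_syn = 1 / |1/T₁ − 1/T₂| = 21143.5 s ≈ 5.873 hours

Final answer: T_syn = 5.873 hours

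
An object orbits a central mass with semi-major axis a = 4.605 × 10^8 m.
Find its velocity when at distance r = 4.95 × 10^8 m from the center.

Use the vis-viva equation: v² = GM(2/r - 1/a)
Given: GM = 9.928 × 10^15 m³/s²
a = 4.605 × 10^8 m
r = 4.95 × 10^8 m
GM = 9.928 × 10^15 m³/s²
2/r − 1/a = 4.0404 × 10^-9 − 2.17155 × 10^-9 = 1.86885 × 10^-9 m⁻¹
v² = GM (2/r − 1/a) = 1.8554 × 10^7 m²/s²
v = 4307.43 m/s ≈ 4.307 km/s

Final answer: 4.307 km/s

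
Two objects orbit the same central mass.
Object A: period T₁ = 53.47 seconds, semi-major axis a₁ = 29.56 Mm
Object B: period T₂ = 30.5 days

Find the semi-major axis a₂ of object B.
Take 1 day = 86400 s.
T₁ = 53.47 seconds
T₂ = 30.5 days = 2.6352 × 10^6 s
a₁ = 29.56 Mm = 2.956 × 10^7 m
Kepler's third law: (T₂/T₁)² = (a₂/a₁)³  ⇒  a₂ = a₁ (T₂/T₁)^(2/3)
T₂/T₁ = 49283.7
(T₂/T₁)^(2/3) = 1344.22
a₂ = 2.956 × 10^7 m × 1344.22 = 3.9735 × 10^10 m ≈ 39.74 Gm

Final answer: a₂ = 39.74 Gm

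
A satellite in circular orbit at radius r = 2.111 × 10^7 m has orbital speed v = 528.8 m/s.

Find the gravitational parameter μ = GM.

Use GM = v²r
r = 2.111 × 10^7 m
v = 528.8 m/s
v² = 279629 m²/s²
GM = v²r = 279629 × 2.111 × 10^7 = 5.90298 × 10^12 m³/s²
GM ≈ 5.903 × 10^12 m³/s²

Final answer: GM = 5.903 × 10^12 m³/s²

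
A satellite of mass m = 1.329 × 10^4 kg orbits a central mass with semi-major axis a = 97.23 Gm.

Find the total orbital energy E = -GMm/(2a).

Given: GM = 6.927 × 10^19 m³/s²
a = 97.23 Gm = 9.723 × 10^10 m
GM = 6.927 × 10^19 m³/s²
2a = 1.9446 × 10^11 m
GMm = 6.927 × 10^19 × 13290 = 9.20598 × 10^23 m³·kg/s²
E = −GMm/(2a) = -4.73413 × 10^12 J ≈ -4.734 TJ

Final answer: -4.734 TJ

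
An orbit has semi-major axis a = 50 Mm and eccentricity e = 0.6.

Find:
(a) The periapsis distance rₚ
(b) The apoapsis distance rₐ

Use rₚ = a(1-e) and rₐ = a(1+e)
a = 50 Mm = 5 × 10^7 m
e = 0.6:  1 − e = 0.4,  1 + e = 1.6
(a) rₚ = a(1 − e) = 5 × 10^7 m × 0.4 = 2 × 10^7 m ≈ 20 Mm
(b) rₐ = a(1 + e) = 5 × 10^7 m × 1.6 = 8 × 10^7 m ≈ 80 Mm

Final answer:
(a) rₚ = 20 Mm
(b) rₐ = 80 Mm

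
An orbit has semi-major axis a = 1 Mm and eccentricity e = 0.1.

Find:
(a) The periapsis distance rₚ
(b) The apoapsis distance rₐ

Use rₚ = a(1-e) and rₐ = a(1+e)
a = 1 Mm = 1 × 10^6 m
e = 0.1:  1 − e = 0.9,  1 + e = 1.1
(a) rₚ = a(1 − e) = 1 × 10^6 m × 0.9 = 900000 m ≈ 900 km
(b) rₐ = a(1 + e) = 1 × 10^6 m × 1.1 = 1.1 × 10^6 m ≈ 1.1 Mm

Final answer:
(a) rₚ = 900 km
(b) rₐ = 1.1 Mm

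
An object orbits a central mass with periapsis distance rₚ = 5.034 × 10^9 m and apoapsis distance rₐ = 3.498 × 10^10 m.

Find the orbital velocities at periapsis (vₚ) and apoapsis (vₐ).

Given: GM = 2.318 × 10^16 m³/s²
rₚ = 5.034 × 10^9 m
rₐ = 3.498 × 10^10 m
GM = 2.318 × 10^16 m³/s²
a = (rₚ + rₐ)/2 = 2.0007 × 10^10 m
Vis-viva: v² = GM (2/r − 1/a)
vₚ² = 2.318 × 10^16 × (3.97298 × 10^-10 − 4.99825 × 10^-11) = 8.05078 × 10^6 m²/s²
vₚ = 2837.39 m/s ≈ 2.837 km/s
vₐ² = 2.318 × 10^16 × (5.71755 × 10^-11 − 4.99825 × 10^-11) = 166734 m²/s²
vₐ = 408.331 m/s ≈ 408.3 m/s

Final answer: vₚ = 2.837 km/s, vₐ = 408.3 m/s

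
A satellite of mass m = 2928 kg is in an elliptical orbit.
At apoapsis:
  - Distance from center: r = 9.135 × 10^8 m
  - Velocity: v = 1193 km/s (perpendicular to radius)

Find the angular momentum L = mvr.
r = 9.135 × 10^8 m
v = 1193 km/s = 1.193 × 10^6 m/s
vr = 1.193 × 10^6 × 9.135 × 10^8 = 1.08981 × 10^15 m²/s
L = m × vr = 2928 × 1.08981 × 10^15 = 3.19095 × 10^18 kg·m²/s ≈ 3.191 × 10^18 kg·m²/s

Final answer: L = 3.191 × 10^18 kg·m²/s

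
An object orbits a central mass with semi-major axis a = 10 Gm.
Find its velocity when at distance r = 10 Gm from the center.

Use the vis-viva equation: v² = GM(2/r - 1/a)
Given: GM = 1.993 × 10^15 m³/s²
a = 10 Gm = 1 × 10^10 m
r = 10 Gm = 1 × 10^10 m
GM = 1.993 × 10^15 m³/s²
2/r − 1/a = 2 × 10^-10 − 1 × 10^-10 = 1 × 10^-10 m⁻¹
v² = GM (2/r − 1/a) = 199300 m²/s²
v = 446.43 m/s ≈ 446.4 m/s

Final answer: 446.4 m/s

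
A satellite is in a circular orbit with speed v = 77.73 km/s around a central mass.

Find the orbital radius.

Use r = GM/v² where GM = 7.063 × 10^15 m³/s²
v = 77.73 km/s = 77730 m/s
GM = 7.063 × 10^15 m³/s²
v² = 6.04195 × 10^9 m²/s²
r = GM/v² = (7.063 × 10^15) / (6.04195 × 10^9) = 1.16899 × 10^6 m ≈ 1.169 Mm

Final answer: 1.169 Mm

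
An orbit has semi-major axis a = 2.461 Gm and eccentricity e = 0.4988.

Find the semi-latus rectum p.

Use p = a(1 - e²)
a = 2.461 Gm = 2.461 × 10^9 m
e = 0.4988,  e² = 0.248801,  1 − e² = 0.751199
p = a(1 − e²) = 2.461 × 10^9 m × 0.751199 = 1.8487 × 10^9 m ≈ 1.849 Gm

Final answer: p = 1.849 Gm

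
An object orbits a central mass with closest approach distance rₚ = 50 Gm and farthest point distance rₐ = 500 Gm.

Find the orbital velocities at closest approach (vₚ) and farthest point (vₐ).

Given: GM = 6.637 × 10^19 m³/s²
rₚ = 50 Gm = 5 × 10^10 m
rₐ = 500 Gm = 5 × 10^11 m
GM = 6.637 × 10^19 m³/s²
a = (rₚ + rₐ)/2 = 2.75 × 10^11 m
Vis-viva: v² = GM (2/r − 1/a)
vₚ² = 6.637 × 10^19 × (4 × 10^-11 − 3.63636 × 10^-12) = 2.41345 × 10^9 m²/s²
vₚ = 49126.9 m/s ≈ 49.13 km/s
vₐ² = 6.637 × 10^19 × (4 × 10^-12 − 3.63636 × 10^-12) = 2.41345 × 10^7 m²/s²
vₐ = 4912.69 m/s ≈ 4.913 km/s

Final answer: vₚ = 49.13 km/s, vₐ = 4.913 km/s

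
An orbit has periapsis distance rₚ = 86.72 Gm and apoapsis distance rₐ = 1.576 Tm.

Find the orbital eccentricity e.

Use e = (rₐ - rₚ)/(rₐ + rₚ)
rₚ = 86.72 Gm = 8.672 × 10^10 m
rₐ = 1.576 Tm = 1.576 × 10^12 m
rₐ − rₚ = 1.48928 × 10^12 m
rₐ + rₚ = 1.66272 × 10^12 m
e = (rₐ − rₚ)/(rₐ + rₚ) = 0.895689

Final answer: e = 0.8957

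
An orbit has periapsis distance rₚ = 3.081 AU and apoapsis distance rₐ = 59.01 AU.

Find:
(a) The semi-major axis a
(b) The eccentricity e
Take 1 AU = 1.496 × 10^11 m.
rₚ = 3.081 AU = 4.60918 × 10^11 m
rₐ = 59.01 AU = 8.8279 × 10^12 m
(a) a = (rₚ + rₐ)/2 = 4.64441 × 10^12 m ≈ 31.05 AU
(b) e = (rₐ − rₚ)/(rₐ + rₚ) = (8.36698 × 10^12) / (9.28881 × 10^12) = 0.900759

Final answer:
(a) a = 31.05 AU
(b) e = 0.9008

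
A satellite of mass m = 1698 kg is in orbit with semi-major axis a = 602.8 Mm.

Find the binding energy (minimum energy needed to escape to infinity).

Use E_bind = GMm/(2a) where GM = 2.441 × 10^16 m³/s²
a = 602.8 Mm = 6.028 × 10^8 m
GM = 2.441 × 10^16 m³/s²
m = 1698 kg
GMm = 2.441 × 10^16 × 1698 = 4.14482 × 10^19 m³·kg/s²
2a = 1.2056 × 10^9 m
E_bind = GMm/(2a) = 3.43797 × 10^10 J ≈ 34.38 GJ

Final answer: 34.38 GJ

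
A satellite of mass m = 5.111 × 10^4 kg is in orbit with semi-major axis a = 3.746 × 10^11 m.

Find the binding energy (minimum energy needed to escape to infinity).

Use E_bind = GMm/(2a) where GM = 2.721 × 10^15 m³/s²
a = 3.746 × 10^11 m
GM = 2.721 × 10^15 m³/s²
m = 5.111 × 10^4 kg
GMm = 2.721 × 10^15 × 51110 = 1.3907 × 10^20 m³·kg/s²
2a = 7.492 × 10^11 m
E_bind = GMm/(2a) = 1.85625 × 10^8 J ≈ 185.6 MJ

Final answer: 185.6 MJ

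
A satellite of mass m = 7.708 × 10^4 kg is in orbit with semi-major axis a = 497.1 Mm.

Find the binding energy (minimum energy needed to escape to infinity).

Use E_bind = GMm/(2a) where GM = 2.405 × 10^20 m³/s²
a = 497.1 Mm = 4.971 × 10^8 m
GM = 2.405 × 10^20 m³/s²
m = 7.708 × 10^4 kg
GMm = 2.405 × 10^20 × 77080 = 1.85377 × 10^25 m³·kg/s²
2a = 9.942 × 10^8 m
E_bind = GMm/(2a) = 1.86459 × 10^16 J ≈ 18.65 PJ

Final answer: 18.65 PJ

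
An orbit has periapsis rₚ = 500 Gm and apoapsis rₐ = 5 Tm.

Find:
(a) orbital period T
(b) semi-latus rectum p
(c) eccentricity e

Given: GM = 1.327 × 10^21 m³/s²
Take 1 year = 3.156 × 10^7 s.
rₚ = 500 Gm = 5 × 10^11 m
rₐ = 5 Tm = 5 × 10^12 m
GM = 1.327 × 10^21 m³/s²
a = (rₚ + rₐ)/2 = 2.75 × 10^12 m
e = (rₐ − rₚ)/(rₐ + rₚ) = (4.5 × 10^12) / (5.5 × 10^12) = 0.818182
(a) a³ = 2.07969 × 10^37 m³;  T = 2π √(a³/GM) = 2π × 1.25188 × 10^8 s = 7.86581 × 10^8 s ≈ 24.92 years
(b) 1 − e² = 0.330579;  p = a(1 − e²) = 2.75 × 10^12 × 0.330579 = 9.09091 × 10^11 m ≈ 909.1 Gm
(c) e = 0.818182 ≈ 0.8182

Final answer:
(a) orbital period T = 24.92 years
(b) semi-latus rectum p = 909.1 Gm
(c) eccentricity e = 0.8182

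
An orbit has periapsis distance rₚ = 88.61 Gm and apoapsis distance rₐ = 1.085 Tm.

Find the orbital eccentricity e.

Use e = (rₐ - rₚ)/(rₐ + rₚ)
rₚ = 88.61 Gm = 8.861 × 10^10 m
rₐ = 1.085 Tm = 1.085 × 10^12 m
rₐ − rₚ = 9.9639 × 10^11 m
rₐ + rₚ = 1.17361 × 10^12 m
e = (rₐ − rₚ)/(rₐ + rₚ) = 0.848996

Final answer: e = 0.849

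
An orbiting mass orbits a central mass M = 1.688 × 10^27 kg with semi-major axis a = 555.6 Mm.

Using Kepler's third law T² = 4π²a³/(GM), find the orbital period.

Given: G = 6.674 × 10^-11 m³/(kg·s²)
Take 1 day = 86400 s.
M = 1.688 × 10^27 kg
GM = G × M = 6.674 × 10^-11 × 1.688 × 10^27 = 1.12657 × 10^17 m³/s²
a = 555.6 Mm = 5.556 × 10^8 m
a³ = 1.71509 × 10^26 m³
T = 2π √(a³/GM) = 2π √((1.71509 × 10^26) / (1.12657 × 10^17)) = 2π × 39017.9 s
T = 245157 s ≈ 2.837 days

Final answer: 2.837 days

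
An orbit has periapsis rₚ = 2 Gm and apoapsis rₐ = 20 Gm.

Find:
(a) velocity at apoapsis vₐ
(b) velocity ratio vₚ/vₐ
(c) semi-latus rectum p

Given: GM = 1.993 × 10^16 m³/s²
rₚ = 2 Gm = 2 × 10^9 m
rₐ = 20 Gm = 2 × 10^10 m
GM = 1.993 × 10^16 m³/s²
a = (rₚ + rₐ)/2 = 1.1 × 10^10 m
e = (rₐ − rₚ)/(rₐ + rₚ) = (1.8 × 10^10) / (2.2 × 10^10) = 0.818182
(a) vₐ² = GM (2/rₐ − 1/a) = 1.993 × 10^16 × (1 × 10^-10 − 9.09091 × 10^-11) = 181182 m²/s²;  vₐ = 425.655 m/s ≈ 425.7 m/s
(b) vₚ/vₐ = rₐ/rₚ (angular momentum) = (2 × 10^10) / (2 × 10^9) = 10 ≈ 10
(c) 1 − e² = 0.330579;  p = a(1 − e²) = 1.1 × 10^10 × 0.330579 = 3.63636 × 10^9 m ≈ 3.636 Gm

Final answer:
(a) velocity at apoapsis vₐ = 425.7 m/s
(b) velocity ratio vₚ/vₐ = 10
(c) semi-latus rectum p = 3.636 Gm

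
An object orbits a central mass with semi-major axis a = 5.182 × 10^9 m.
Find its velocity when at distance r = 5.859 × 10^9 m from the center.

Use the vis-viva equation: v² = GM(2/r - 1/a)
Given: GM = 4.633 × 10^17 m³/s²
a = 5.182 × 10^9 m
r = 5.859 × 10^9 m
GM = 4.633 × 10^17 m³/s²
2/r − 1/a = 3.41355 × 10^-10 − 1.92976 × 10^-10 = 1.48379 × 10^-10 m⁻¹
v² = GM (2/r − 1/a) = 6.87442 × 10^7 m²/s²
v = 8291.21 m/s ≈ 8.291 km/s

Final answer: 8.291 km/s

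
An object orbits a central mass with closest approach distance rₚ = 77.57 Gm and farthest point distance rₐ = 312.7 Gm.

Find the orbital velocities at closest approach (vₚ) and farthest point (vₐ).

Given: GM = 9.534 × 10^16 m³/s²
rₚ = 77.57 Gm = 7.757 × 10^10 m
rₐ = 312.7 Gm = 3.127 × 10^11 m
GM = 9.534 × 10^16 m³/s²
a = (rₚ + rₐ)/2 = 1.95135 × 10^11 m
Vis-viva: v² = GM (2/r − 1/a)
vₚ² = 9.534 × 10^16 × (2.57832 × 10^-11 − 5.12466 × 10^-12) = 1.96958 × 10^6 m²/s²
vₚ = 1403.42 m/s ≈ 1.403 km/s
vₐ² = 9.534 × 10^16 × (6.39591 × 10^-12 − 5.12466 × 10^-12) = 121201 m²/s²
vₐ = 348.139 m/s ≈ 348.1 m/s

Final answer: vₚ = 1.403 km/s, vₐ = 348.1 m/s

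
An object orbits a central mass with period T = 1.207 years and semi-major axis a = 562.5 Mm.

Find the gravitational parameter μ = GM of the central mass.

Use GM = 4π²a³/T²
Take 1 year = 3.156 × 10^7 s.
T = 1.207 years = 3.80929 × 10^7 s
a = 562.5 Mm = 5.625 × 10^8 m
a³ = 1.77979 × 10^26 m³
T² = 1.45107 × 10^15 s²
GM = 4π² × (1.77979 × 10^26) / (1.45107 × 10^15) = 4.84216 × 10^12 m³/s²
GM ≈ 4.842 × 10^12 m³/s²

Final answer: GM = 4.842 × 10^12 m³/s²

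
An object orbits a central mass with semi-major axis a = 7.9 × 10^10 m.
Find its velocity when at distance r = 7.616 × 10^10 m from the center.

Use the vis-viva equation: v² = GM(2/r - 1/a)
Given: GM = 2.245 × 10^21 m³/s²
a = 7.9 × 10^10 m
r = 7.616 × 10^10 m
GM = 2.245 × 10^21 m³/s²
2/r − 1/a = 2.62605 × 10^-11 − 1.26582 × 10^-11 = 1.36023 × 10^-11 m⁻¹
v² = GM (2/r − 1/a) = 3.05371 × 10^10 m²/s²
v = 174749 m/s ≈ 174.7 km/s

Final answer: 174.7 km/s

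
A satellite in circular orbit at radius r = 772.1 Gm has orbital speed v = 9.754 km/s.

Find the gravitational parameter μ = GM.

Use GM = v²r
r = 772.1 Gm = 7.721 × 10^11 m
v = 9.754 km/s = 9754 m/s
v² = 9.51405 × 10^7 m²/s²
GM = v²r = 9.51405 × 10^7 × 7.721 × 10^11 = 7.3458 × 10^19 m³/s²
GM ≈ 7.346 × 10^19 m³/s²

Final answer: GM = 7.346 × 10^19 m³/s²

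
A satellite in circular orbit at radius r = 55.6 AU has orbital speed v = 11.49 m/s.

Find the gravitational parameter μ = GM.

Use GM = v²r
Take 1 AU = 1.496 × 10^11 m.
r = 55.6 AU = 8.31776 × 10^12 m
v = 11.49 m/s
v² = 132.02 m²/s²
GM = v²r = 132.02 × 8.31776 × 10^12 = 1.09811 × 10^15 m³/s²
GM ≈ 1.098 × 10^15 m³/s²

Final answer: GM = 1.098 × 10^15 m³/s²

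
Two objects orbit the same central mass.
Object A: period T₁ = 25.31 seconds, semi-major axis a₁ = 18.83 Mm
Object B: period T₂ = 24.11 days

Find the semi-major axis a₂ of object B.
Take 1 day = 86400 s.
T₁ = 25.31 seconds
T₂ = 24.11 days = 2.0831 × 10^6 s
a₁ = 18.83 Mm = 1.883 × 10^7 m
Kepler's third law: (T₂/T₁)² = (a₂/a₁)³  ⇒  a₂ = a₁ (T₂/T₁)^(2/3)
T₂/T₁ = 82303.6
(T₂/T₁)^(2/3) = 1892.11
a₂ = 1.883 × 10^7 m × 1892.11 = 3.56284 × 10^10 m ≈ 35.63 Gm

Final answer: a₂ = 35.63 Gm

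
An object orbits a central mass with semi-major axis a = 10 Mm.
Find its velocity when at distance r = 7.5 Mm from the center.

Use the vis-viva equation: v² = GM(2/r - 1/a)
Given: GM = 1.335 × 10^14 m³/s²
a = 10 Mm = 1 × 10^7 m
r = 7.5 Mm = 7.5 × 10^6 m
GM = 1.335 × 10^14 m³/s²
2/r − 1/a = 2.66667 × 10^-7 − 1 × 10^-7 = 1.66667 × 10^-7 m⁻¹
v² = GM (2/r − 1/a) = 2.225 × 10^7 m²/s²
v = 4716.99 m/s ≈ 4.717 km/s

Final answer: 4.717 km/s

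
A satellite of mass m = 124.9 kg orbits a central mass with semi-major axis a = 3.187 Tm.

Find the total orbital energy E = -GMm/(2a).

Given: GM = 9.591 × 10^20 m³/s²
a = 3.187 Tm = 3.187 × 10^12 m
GM = 9.591 × 10^20 m³/s²
2a = 6.374 × 10^12 m
GMm = 9.591 × 10^20 × 124.9 = 1.19792 × 10^23 m³·kg/s²
E = −GMm/(2a) = -1.87938 × 10^10 J ≈ -18.79 GJ

Final answer: -18.79 GJ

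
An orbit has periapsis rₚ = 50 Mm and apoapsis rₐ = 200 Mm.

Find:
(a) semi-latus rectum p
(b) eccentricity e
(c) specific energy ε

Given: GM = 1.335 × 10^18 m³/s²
rₚ = 50 Mm = 5 × 10^7 m
rₐ = 200 Mm = 2 × 10^8 m
GM = 1.335 × 10^18 m³/s²
a = (rₚ + rₐ)/2 = 1.25 × 10^8 m
e = (rₐ − rₚ)/(rₐ + rₚ) = (1.5 × 10^8) / (2.5 × 10^8) = 0.6
(a) 1 − e² = 0.64;  p = a(1 − e²) = 1.25 × 10^8 × 0.64 = 8 × 10^7 m ≈ 80 Mm
(b) e = 0.6 ≈ 0.6
(c) 2a = 2.5 × 10^8 m;  ε = −GM/(2a) = -5.34 × 10^9 J/kg ≈ -5.34 GJ/kg

Final answer:
(a) semi-latus rectum p = 80 Mm
(b) eccentricity e = 0.6
(c) specific energy ε = -5.34 GJ/kg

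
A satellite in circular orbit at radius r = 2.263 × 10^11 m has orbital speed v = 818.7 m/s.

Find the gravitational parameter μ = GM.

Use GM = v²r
r = 2.263 × 10^11 m
v = 818.7 m/s
v² = 670270 m²/s²
GM = v²r = 670270 × 2.263 × 10^11 = 1.51682 × 10^17 m³/s²
GM ≈ 1.517 × 10^17 m³/s²

Final answer: GM = 1.517 × 10^17 m³/s²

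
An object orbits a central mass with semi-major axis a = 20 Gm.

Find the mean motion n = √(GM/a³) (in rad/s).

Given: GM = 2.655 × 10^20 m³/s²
a = 20 Gm = 2 × 10^10 m
GM = 2.655 × 10^20 m³/s²
a³ = 8 × 10^30 m³
GM/a³ = (2.655 × 10^20) / (8 × 10^30) = 3.31875 × 10^-11 s⁻²
n = √(GM/a³) = 5.76086 × 10^-6 rad/s ≈ 5.761 × 10^-6 rad/s

Final answer: n = 5.761 × 10^-6 rad/s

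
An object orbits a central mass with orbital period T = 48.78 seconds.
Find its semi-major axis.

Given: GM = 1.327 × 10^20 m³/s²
T = 48.78 seconds
GM = 1.327 × 10^20 m³/s²
Kepler's third law: a³ = GM T² / (4π²)
T² = 2379.49 s²
a³ = (1.327 × 10^20) × 2379.49 / (4π²) = 7.99825 × 10^21 m³
a = (a³)^(1/3) = 1.99985 × 10^7 m ≈ 20 Mm

Final answer: 20 Mm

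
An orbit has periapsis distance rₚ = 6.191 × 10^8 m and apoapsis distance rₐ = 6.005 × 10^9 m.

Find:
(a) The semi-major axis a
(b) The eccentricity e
rₚ = 6.191 × 10^8 m
rₐ = 6.005 × 10^9 m
(a) a = (rₚ + rₐ)/2 = 3.31205 × 10^9 m ≈ 3.312 × 10^9 m
(b) e = (rₐ − rₚ)/(rₐ + rₚ) = (5.3859 × 10^9) / (6.6241 × 10^9) = 0.813076

Final answer:
(a) a = 3.312 × 10^9 m
(b) e = 0.8131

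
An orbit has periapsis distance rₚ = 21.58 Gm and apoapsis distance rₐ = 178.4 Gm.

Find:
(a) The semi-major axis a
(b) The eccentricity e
rₚ = 21.58 Gm = 2.158 × 10^10 m
rₐ = 178.4 Gm = 1.784 × 10^11 m
(a) a = (rₚ + rₐ)/2 = 9.999 × 10^10 m ≈ 99.99 Gm
(b) e = (rₐ − rₚ)/(rₐ + rₚ) = (1.5682 × 10^11) / (1.9998 × 10^11) = 0.784178

Final answer:
(a) a = 99.99 Gm
(b) e = 0.7842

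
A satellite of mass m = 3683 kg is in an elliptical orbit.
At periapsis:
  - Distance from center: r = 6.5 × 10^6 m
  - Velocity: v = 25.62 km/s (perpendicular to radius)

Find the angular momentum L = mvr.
r = 6.5 × 10^6 m
v = 25.62 km/s = 25620 m/s
vr = 25620 × 6.5 × 10^6 = 1.6653 × 10^11 m²/s
L = m × vr = 3683 × 1.6653 × 10^11 = 6.1333 × 10^14 kg·m²/s ≈ 6.133 × 10^14 kg·m²/s

Final answer: L = 6.133 × 10^14 kg·m²/s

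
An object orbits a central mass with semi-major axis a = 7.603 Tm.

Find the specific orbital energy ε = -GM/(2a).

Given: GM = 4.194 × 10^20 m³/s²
a = 7.603 Tm = 7.603 × 10^12 m
GM = 4.194 × 10^20 m³/s²
2a = 1.5206 × 10^13 m
ε = −GM/(2a) = -2.75812 × 10^7 J/kg ≈ -27.58 MJ/kg

Final answer: -27.58 MJ/kg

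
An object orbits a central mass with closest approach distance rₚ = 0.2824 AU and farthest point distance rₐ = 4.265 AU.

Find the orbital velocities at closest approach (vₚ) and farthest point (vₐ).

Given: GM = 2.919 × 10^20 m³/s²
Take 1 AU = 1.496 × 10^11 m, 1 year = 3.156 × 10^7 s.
rₚ = 0.2824 AU = 4.2247 × 10^10 m
rₐ = 4.265 AU = 6.38044 × 10^11 m
GM = 2.919 × 10^20 m³/s²
a = (rₚ + rₐ)/2 = 3.40146 × 10^11 m
Vis-viva: v² = GM (2/r − 1/a)
vₚ² = 2.919 × 10^20 × (4.73406 × 10^-11 − 2.93992 × 10^-12) = 1.29606 × 10^10 m²/s²
vₚ = 113844 m/s ≈ 24.02 AU/year
vₐ² = 2.919 × 10^20 × (3.13458 × 10^-12 − 2.93992 × 10^-12) = 5.68218 × 10^7 m²/s²
vₐ = 7538.02 m/s ≈ 1.59 AU/year

Final answer: vₚ = 24.02 AU/year, vₐ = 1.59 AU/year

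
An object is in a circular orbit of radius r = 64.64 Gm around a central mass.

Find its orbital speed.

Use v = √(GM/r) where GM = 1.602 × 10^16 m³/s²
r = 64.64 Gm = 6.464 × 10^10 m
GM = 1.602 × 10^16 m³/s²
GM/r = (1.602 × 10^16) / (6.464 × 10^10) = 247834 m²/s²
v = √(GM/r) = 497.829 m/s ≈ 497.8 m/s

Final answer: 497.8 m/s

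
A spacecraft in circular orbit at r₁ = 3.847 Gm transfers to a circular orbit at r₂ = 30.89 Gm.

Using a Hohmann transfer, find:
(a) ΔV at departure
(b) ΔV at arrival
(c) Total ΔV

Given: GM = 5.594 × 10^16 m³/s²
r₁ = 3.847 Gm = 3.847 × 10^9 m
r₂ = 30.89 Gm = 3.089 × 10^10 m
GM = 5.594 × 10^16 m³/s²
Transfer ellipse: a_t = (r₁ + r₂)/2 = 1.73685 × 10^10 m
Circular speed at r₁: v₁ = √(GM/r₁) = 3813.29 m/s
Transfer speed at r₁ (periapsis): v₁ₜ = √(GM(2/r₁ − 1/a_t)) = 5085.43 m/s
(a) ΔV₁ = v₁ₜ − v₁ = 1272.14 m/s ≈ 1.272 km/s
Circular speed at r₂: v₂ = √(GM/r₂) = 1345.71 m/s
Transfer speed at r₂ (apoapsis): v₂ₜ = √(GM(2/r₂ − 1/a_t)) = 633.333 m/s
(b) ΔV₂ = v₂ − v₂ₜ = 712.379 m/s ≈ 712.4 m/s
(c) ΔV_total = ΔV₁ + ΔV₂ = 1984.52 m/s ≈ 1.985 km/s

Final answer:
(a) ΔV₁ = 1.272 km/s
(b) ΔV₂ = 712.4 m/s
(c) ΔV_total = 1.985 km/s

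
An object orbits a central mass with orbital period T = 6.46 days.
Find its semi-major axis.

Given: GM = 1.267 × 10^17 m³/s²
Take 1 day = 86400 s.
T = 6.46 days = 558144 s
GM = 1.267 × 10^17 m³/s²
Kepler's third law: a³ = GM T² / (4π²)
T² = 3.11525 × 10^11 s²
a³ = (1.267 × 10^17) × (3.11525 × 10^11) / (4π²) = 9.99791 × 10^26 m³
a = (a³)^(1/3) = 9.9993 × 10^8 m ≈ 999.9 Mm

Final answer: 999.9 Mm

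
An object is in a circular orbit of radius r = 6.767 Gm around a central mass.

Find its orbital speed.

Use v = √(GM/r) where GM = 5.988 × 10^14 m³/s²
r = 6.767 Gm = 6.767 × 10^9 m
GM = 5.988 × 10^14 m³/s²
GM/r = (5.988 × 10^14) / (6.767 × 10^9) = 88488.3 m²/s²
v = √(GM/r) = 297.47 m/s ≈ 297.5 m/s

Final answer: 297.5 m/s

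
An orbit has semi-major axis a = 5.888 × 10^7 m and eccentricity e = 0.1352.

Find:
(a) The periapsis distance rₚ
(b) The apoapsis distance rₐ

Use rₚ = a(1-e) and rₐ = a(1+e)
a = 5.888 × 10^7 m
e = 0.1352:  1 − e = 0.8648,  1 + e = 1.1352
(a) rₚ = a(1 − e) = 5.888 × 10^7 m × 0.8648 = 5.09194 × 10^7 m ≈ 5.092 × 10^7 m
(b) rₐ = a(1 + e) = 5.888 × 10^7 m × 1.1352 = 6.68406 × 10^7 m ≈ 6.684 × 10^7 m

Final answer:
(a) rₚ = 5.092 × 10^7 m
(b) rₐ = 6.684 × 10^7 m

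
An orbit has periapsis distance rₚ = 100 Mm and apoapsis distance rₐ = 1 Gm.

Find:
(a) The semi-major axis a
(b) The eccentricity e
rₚ = 100 Mm = 1 × 10^8 m
rₐ = 1 Gm = 1 × 10^9 m
(a) a = (rₚ + rₐ)/2 = 5.5 × 10^8 m ≈ 550 Mm
(b) e = (rₐ − rₚ)/(rₐ + rₚ) = (9 × 10^8) / (1.1 × 10^9) = 0.818182

Final answer:
(a) a = 550 Mm
(b) e = 0.8182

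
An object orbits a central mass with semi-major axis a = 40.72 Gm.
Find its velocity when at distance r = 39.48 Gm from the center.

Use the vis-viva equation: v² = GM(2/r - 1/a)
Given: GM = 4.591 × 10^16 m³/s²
a = 40.72 Gm = 4.072 × 10^10 m
r = 39.48 Gm = 3.948 × 10^10 m
GM = 4.591 × 10^16 m³/s²
2/r − 1/a = 5.06586 × 10^-11 − 2.4558 × 10^-11 = 2.61006 × 10^-11 m⁻¹
v² = GM (2/r − 1/a) = 1.19828 × 10^6 m²/s²
v = 1094.66 m/s ≈ 1.095 km/s

Final answer: 1.095 km/s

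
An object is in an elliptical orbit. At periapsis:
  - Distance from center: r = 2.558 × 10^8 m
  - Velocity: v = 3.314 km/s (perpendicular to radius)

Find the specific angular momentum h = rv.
r = 2.558 × 10^8 m
v = 3.314 km/s = 3314 m/s
h = rv = 2.558 × 10^8 × 3314 = 8.47721 × 10^11 m²/s ≈ 8.477 × 10^11 m²/s

Final answer: h = 8.477 × 10^11 m²/s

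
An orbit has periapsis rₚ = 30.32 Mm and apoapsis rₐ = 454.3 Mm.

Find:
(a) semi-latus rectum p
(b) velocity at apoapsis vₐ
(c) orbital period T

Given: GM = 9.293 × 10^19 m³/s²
rₚ = 30.32 Mm = 3.032 × 10^7 m
rₐ = 454.3 Mm = 4.543 × 10^8 m
GM = 9.293 × 10^19 m³/s²
a = (rₚ + rₐ)/2 = 2.4231 × 10^8 m
e = (rₐ − rₚ)/(rₐ + rₚ) = (4.2398 × 10^8) / (4.8462 × 10^8) = 0.874871
(a) 1 − e² = 0.234601;  p = a(1 − e²) = 2.4231 × 10^8 × 0.234601 = 5.68461 × 10^7 m ≈ 56.85 Mm
(b) vₐ² = GM (2/rₐ − 1/a) = 9.293 × 10^19 × (4.40238 × 10^-9 − 4.12694 × 10^-9) = 2.55959 × 10^10 m²/s²;  vₐ = 159987 m/s ≈ 160 km/s
(c) a³ = 1.4227 × 10^25 m³;  T = 2π √(a³/GM) = 2π × 391.272 s = 2458.44 s ≈ 40.97 minutes

Final answer:
(a) semi-latus rectum p = 56.85 Mm
(b) velocity at apoapsis vₐ = 160 km/s
(c) orbital period T = 40.97 minutes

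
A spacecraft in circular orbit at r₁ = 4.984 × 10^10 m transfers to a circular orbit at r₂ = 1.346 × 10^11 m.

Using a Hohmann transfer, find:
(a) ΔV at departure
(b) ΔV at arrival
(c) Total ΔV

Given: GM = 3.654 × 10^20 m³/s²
r₁ = 4.984 × 10^10 m
r₂ = 1.346 × 10^11 m
GM = 3.654 × 10^20 m³/s²
Transfer ellipse: a_t = (r₁ + r₂)/2 = 9.222 × 10^10 m
Circular speed at r₁: v₁ = √(GM/r₁) = 85623.9 m/s
Transfer speed at r₁ (periapsis): v₁ₜ = √(GM(2/r₁ − 1/a_t)) = 103444 m/s
(a) ΔV₁ = v₁ₜ − v₁ = 17820 m/s ≈ 17.82 km/s
Circular speed at r₂: v₂ = √(GM/r₂) = 52102.9 m/s
Transfer speed at r₂ (apoapsis): v₂ₜ = √(GM(2/r₂ − 1/a_t)) = 38303.5 m/s
(b) ΔV₂ = v₂ − v₂ₜ = 13799.4 m/s ≈ 13.8 km/s
(c) ΔV_total = ΔV₁ + ΔV₂ = 31619.4 m/s ≈ 31.62 km/s

Final answer:
(a) ΔV₁ = 17.82 km/s
(b) ΔV₂ = 13.8 km/s
(c) ΔV_total = 31.62 km/s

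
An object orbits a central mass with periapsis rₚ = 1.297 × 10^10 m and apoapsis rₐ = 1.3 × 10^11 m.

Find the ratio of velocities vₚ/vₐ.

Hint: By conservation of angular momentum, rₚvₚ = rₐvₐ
rₚ = 1.297 × 10^10 m
rₐ = 1.3 × 10^11 m
rₚvₚ = rₐvₐ  ⇒  vₚ/vₐ = rₐ/rₚ
vₚ/vₐ = (1.3 × 10^11) / (1.297 × 10^10) = 10.0231

Final answer: vₚ/vₐ = 10.02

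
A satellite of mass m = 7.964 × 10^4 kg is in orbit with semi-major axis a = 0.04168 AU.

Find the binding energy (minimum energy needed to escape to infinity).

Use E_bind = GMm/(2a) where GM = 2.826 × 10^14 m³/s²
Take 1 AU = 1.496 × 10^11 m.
a = 0.04168 AU = 6.23533 × 10^9 m
GM = 2.826 × 10^14 m³/s²
m = 7.964 × 10^4 kg
GMm = 2.826 × 10^14 × 79640 = 2.25063 × 10^19 m³·kg/s²
2a = 1.24707 × 10^10 m
E_bind = GMm/(2a) = 1.80474 × 10^9 J ≈ 1.805 GJ

Final answer: 1.805 GJ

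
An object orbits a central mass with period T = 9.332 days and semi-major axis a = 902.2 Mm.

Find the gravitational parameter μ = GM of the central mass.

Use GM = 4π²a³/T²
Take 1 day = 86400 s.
T = 9.332 days = 806285 s
a = 902.2 Mm = 9.022 × 10^8 m
a³ = 7.34359 × 10^26 m³
T² = 6.50095 × 10^11 s²
GM = 4π² × (7.34359 × 10^26) / (6.50095 × 10^11) = 4.45955 × 10^16 m³/s²
GM ≈ 4.46 × 10^16 m³/s²

Final answer: GM = 4.46 × 10^16 m³/s²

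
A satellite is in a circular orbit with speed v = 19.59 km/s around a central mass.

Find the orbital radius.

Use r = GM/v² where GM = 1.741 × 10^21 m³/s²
v = 19.59 km/s = 19590 m/s
GM = 1.741 × 10^21 m³/s²
v² = 3.83768 × 10^8 m²/s²
r = GM/v² = (1.741 × 10^21) / (3.83768 × 10^8) = 4.53659 × 10^12 m ≈ 4.537 Tm

Final answer: 4.537 Tm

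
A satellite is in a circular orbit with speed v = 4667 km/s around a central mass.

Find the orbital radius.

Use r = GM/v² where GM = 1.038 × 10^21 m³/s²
v = 4667 km/s = 4.667 × 10^6 m/s
GM = 1.038 × 10^21 m³/s²
v² = 2.17809 × 10^13 m²/s²
r = GM/v² = (1.038 × 10^21) / (2.17809 × 10^13) = 4.76565 × 10^7 m ≈ 4.766 × 10^7 m

Final answer: 4.766 × 10^7 m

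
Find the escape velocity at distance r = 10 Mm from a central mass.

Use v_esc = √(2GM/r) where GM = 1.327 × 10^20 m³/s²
r = 10 Mm = 1 × 10^7 m
GM = 1.327 × 10^20 m³/s²
2GM/r = 2 × (1.327 × 10^20) / (1 × 10^7) = 2.654 × 10^13 m²/s²
v_esc = √(2GM/r) = 5.1517 × 10^6 m/s ≈ 5152 km/s

Final answer: 5152 km/s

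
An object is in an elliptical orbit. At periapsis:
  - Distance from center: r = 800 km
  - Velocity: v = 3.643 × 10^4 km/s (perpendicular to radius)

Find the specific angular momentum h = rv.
r = 800 km = 800000 m
v = 3.643 × 10^4 km/s = 3.643 × 10^7 m/s
h = rv = 800000 × 3.643 × 10^7 = 2.9144 × 10^13 m²/s ≈ 2.914 × 10^13 m²/s

Final answer: h = 2.914 × 10^13 m²/s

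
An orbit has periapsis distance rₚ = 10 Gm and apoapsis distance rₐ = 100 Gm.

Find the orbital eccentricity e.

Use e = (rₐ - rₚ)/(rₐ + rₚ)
rₚ = 10 Gm = 1 × 10^10 m
rₐ = 100 Gm = 1 × 10^11 m
rₐ − rₚ = 9 × 10^10 m
rₐ + rₚ = 1.1 × 10^11 m
e = (rₐ − rₚ)/(rₐ + rₚ) = 0.818182

Final answer: e = 0.8182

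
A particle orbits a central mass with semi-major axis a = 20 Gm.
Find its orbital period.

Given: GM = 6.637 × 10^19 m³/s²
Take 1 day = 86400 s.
a = 20 Gm = 2 × 10^10 m
GM = 6.637 × 10^19 m³/s²
a³ = 8 × 10^30 m³
T = 2π √(a³/GM) = 2π √((8 × 10^30) / (6.637 × 10^19)) = 2π × 347184 s
T = 2.18142 × 10^6 s ≈ 25.25 days

Final answer: 25.25 days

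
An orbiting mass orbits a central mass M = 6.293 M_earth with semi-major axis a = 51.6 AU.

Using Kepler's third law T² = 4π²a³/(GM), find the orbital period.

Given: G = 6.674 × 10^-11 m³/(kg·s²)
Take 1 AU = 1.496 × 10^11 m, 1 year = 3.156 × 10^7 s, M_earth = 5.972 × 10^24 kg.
M = 6.293 M_earth = 3.75818 × 10^25 kg
GM = G × M = 6.674 × 10^-11 × 3.75818 × 10^25 = 2.50821 × 10^15 m³/s²
a = 51.6 AU = 7.71936 × 10^12 m
a³ = 4.59985 × 10^38 m³
T = 2π √(a³/GM) = 2π √((4.59985 × 10^38) / (2.50821 × 10^15)) = 2π × 4.28243 × 10^11 s
T = 2.69073 × 10^12 s ≈ 8.526 × 10^4 years

Final answer: 8.526 × 10^4 years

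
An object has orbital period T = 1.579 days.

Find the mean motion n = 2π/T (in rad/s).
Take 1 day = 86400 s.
T = 1.579 days = 136426 s
n = 2π / 136426 s = 4.60558 × 10^-5 rad/s ≈ 4.606 × 10^-5 rad/s

Final answer: n = 4.606 × 10^-5 rad/s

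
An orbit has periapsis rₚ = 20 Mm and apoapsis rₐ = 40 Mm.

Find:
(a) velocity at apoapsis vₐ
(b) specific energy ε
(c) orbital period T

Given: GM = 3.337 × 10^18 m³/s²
rₚ = 20 Mm = 2 × 10^7 m
rₐ = 40 Mm = 4 × 10^7 m
GM = 3.337 × 10^18 m³/s²
a = (rₚ + rₐ)/2 = 3 × 10^7 m
e = (rₐ − rₚ)/(rₐ + rₚ) = (2 × 10^7) / (6 × 10^7) = 0.333333
(a) vₐ² = GM (2/rₐ − 1/a) = 3.337 × 10^18 × (5 × 10^-8 − 3.33333 × 10^-8) = 5.56167 × 10^10 m²/s²;  vₐ = 235832 m/s ≈ 235.8 km/s
(b) 2a = 6 × 10^7 m;  ε = −GM/(2a) = -5.56167 × 10^10 J/kg ≈ -55.62 GJ/kg
(c) a³ = 2.7 × 10^22 m³;  T = 2π √(a³/GM) = 2π × 89.9505 s = 565.176 s ≈ 9.42 minutes

Final answer:
(a) velocity at apoapsis vₐ = 235.8 km/s
(b) specific energy ε = -55.62 GJ/kg
(c) orbital period T = 9.42 minutes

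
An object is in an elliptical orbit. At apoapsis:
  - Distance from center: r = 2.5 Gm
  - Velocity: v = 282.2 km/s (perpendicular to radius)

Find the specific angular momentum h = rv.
r = 2.5 Gm = 2.5 × 10^9 m
v = 282.2 km/s = 282200 m/s
h = rv = 2.5 × 10^9 × 282200 = 7.055 × 10^14 m²/s ≈ 7.055 × 10^14 m²/s

Final answer: h = 7.055 × 10^14 m²/s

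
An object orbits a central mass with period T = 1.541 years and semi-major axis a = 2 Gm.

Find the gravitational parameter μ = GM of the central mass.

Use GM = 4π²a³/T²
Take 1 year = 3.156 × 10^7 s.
T = 1.541 years = 4.8634 × 10^7 s
a = 2 Gm = 2 × 10^9 m
a³ = 8 × 10^27 m³
T² = 2.36526 × 10^15 s²
GM = 4π² × (8 × 10^27) / (2.36526 × 10^15) = 1.33527 × 10^14 m³/s²
GM ≈ 1.335 × 10^14 m³/s²

Final answer: GM = 1.335 × 10^14 m³/s²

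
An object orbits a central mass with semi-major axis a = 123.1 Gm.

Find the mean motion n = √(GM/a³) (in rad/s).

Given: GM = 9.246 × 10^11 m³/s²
a = 123.1 Gm = 1.231 × 10^11 m
GM = 9.246 × 10^11 m³/s²
a³ = 1.86541 × 10^33 m³
GM/a³ = (9.246 × 10^11) / (1.86541 × 10^33) = 4.95655 × 10^-22 s⁻²
n = √(GM/a³) = 2.22633 × 10^-11 rad/s ≈ 2.226 × 10^-11 rad/s

Final answer: n = 2.226 × 10^-11 rad/s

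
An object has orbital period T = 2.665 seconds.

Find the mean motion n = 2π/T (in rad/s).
T = 2.665 seconds
n = 2π / 2.665 s = 2.35767 rad/s ≈ 2.358 rad/s

Final answer: n = 2.358 rad/s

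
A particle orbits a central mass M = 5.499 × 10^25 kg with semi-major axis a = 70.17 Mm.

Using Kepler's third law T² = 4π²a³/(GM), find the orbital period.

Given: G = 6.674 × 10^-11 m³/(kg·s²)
M = 5.499 × 10^25 kg
GM = G × M = 6.674 × 10^-11 × 5.499 × 10^25 = 3.67003 × 10^15 m³/s²
a = 70.17 Mm = 7.017 × 10^7 m
a³ = 3.45505 × 10^23 m³
T = 2π √(a³/GM) = 2π √((3.45505 × 10^23) / (3.67003 × 10^15)) = 2π × 9702.69 s
T = 60963.8 s ≈ 16.93 hours

Final answer: 16.93 hours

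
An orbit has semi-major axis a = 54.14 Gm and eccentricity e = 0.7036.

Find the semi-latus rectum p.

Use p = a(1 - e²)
a = 54.14 Gm = 5.414 × 10^10 m
e = 0.7036,  e² = 0.495053,  1 − e² = 0.504947
p = a(1 − e²) = 5.414 × 10^10 m × 0.504947 = 2.73378 × 10^10 m ≈ 27.34 Gm

Final answer: p = 27.34 Gm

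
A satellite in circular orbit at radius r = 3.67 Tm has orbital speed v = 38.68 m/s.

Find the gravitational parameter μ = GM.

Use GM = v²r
r = 3.67 Tm = 3.67 × 10^12 m
v = 38.68 m/s
v² = 1496.14 m²/s²
GM = v²r = 1496.14 × 3.67 × 10^12 = 5.49084 × 10^15 m³/s²
GM ≈ 5.491 × 10^15 m³/s²

Final answer: GM = 5.491 × 10^15 m³/s²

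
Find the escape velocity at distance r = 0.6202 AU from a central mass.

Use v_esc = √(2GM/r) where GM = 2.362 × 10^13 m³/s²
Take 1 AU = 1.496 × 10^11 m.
r = 0.6202 AU = 9.27819 × 10^10 m
GM = 2.362 × 10^13 m³/s²
2GM/r = 2 × (2.362 × 10^13) / (9.27819 × 10^10) = 509.151 m²/s²
v_esc = √(2GM/r) = 22.5644 m/s ≈ 22.56 m/s

Final answer: 22.56 m/s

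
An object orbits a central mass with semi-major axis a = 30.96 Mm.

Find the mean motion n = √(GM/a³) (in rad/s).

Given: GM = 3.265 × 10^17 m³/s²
a = 30.96 Mm = 3.096 × 10^7 m
GM = 3.265 × 10^17 m³/s²
a³ = 2.96758 × 10^22 m³
GM/a³ = (3.265 × 10^17) / (2.96758 × 10^22) = 1.10022 × 10^-5 s⁻²
n = √(GM/a³) = 0.00331696 rad/s ≈ 0.003317 rad/s

Final answer: n = 0.003317 rad/s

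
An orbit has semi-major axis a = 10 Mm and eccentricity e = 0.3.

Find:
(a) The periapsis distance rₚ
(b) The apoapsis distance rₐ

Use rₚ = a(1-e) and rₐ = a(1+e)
a = 10 Mm = 1 × 10^7 m
e = 0.3:  1 − e = 0.7,  1 + e = 1.3
(a) rₚ = a(1 − e) = 1 × 10^7 m × 0.7 = 7 × 10^6 m ≈ 7 Mm
(b) rₐ = a(1 + e) = 1 × 10^7 m × 1.3 = 1.3 × 10^7 m ≈ 13 Mm

Final answer:
(a) rₚ = 7 Mm
(b) rₐ = 13 Mm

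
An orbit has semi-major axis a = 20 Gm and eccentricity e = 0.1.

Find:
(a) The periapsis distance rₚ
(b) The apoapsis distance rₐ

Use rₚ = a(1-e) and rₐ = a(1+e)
a = 20 Gm = 2 × 10^10 m
e = 0.1:  1 − e = 0.9,  1 + e = 1.1
(a) rₚ = a(1 − e) = 2 × 10^10 m × 0.9 = 1.8 × 10^10 m ≈ 18 Gm
(b) rₐ = a(1 + e) = 2 × 10^10 m × 1.1 = 2.2 × 10^10 m ≈ 22 Gm

Final answer:
(a) rₚ = 18 Gm
(b) rₐ = 22 Gm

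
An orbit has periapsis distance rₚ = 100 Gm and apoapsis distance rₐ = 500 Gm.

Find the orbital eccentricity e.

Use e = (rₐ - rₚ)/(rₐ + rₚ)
rₚ = 100 Gm = 1 × 10^11 m
rₐ = 500 Gm = 5 × 10^11 m
rₐ − rₚ = 4 × 10^11 m
rₐ + rₚ = 6 × 10^11 m
e = (rₐ − rₚ)/(rₐ + rₚ) = 0.666667

Final answer: e = 0.6667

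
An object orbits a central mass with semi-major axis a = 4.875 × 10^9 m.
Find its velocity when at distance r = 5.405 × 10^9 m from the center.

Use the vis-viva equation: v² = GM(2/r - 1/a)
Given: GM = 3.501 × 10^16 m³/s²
a = 4.875 × 10^9 m
r = 5.405 × 10^9 m
GM = 3.501 × 10^16 m³/s²
2/r − 1/a = 3.70028 × 10^-10 − 2.05128 × 10^-10 = 1.649 × 10^-10 m⁻¹
v² = GM (2/r − 1/a) = 5.77313 × 10^6 m²/s²
v = 2402.73 m/s ≈ 2.403 km/s

Final answer: 2.403 km/s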